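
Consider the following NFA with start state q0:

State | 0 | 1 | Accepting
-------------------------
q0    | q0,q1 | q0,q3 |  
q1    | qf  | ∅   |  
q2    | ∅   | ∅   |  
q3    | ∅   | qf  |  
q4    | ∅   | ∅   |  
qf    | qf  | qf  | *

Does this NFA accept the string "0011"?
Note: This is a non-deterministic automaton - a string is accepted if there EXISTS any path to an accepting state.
Track the set of states the NFA could be in: start {q0}
Read '0': {q0} → {q0, q1}
Read '0': {q0, q1} → {q0, q1, qf}
Read '1': {q0, q1, qf} → {q0, q3, qf}
Read '1': {q0, q3, qf} → {q0, q3, qf}
Final set {q0, q3, qf} contains accepting state(s) {qf} → accepted.

Final answer: Yes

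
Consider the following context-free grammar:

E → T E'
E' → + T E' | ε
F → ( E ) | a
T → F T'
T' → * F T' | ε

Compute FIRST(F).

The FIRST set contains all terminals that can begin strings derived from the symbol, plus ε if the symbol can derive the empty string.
FIRST(F): F → ( E ) contributes '(' and F → a contributes 'a', so FIRST(F) = {(, a}. F is not nullable.

Final answer: {(, a}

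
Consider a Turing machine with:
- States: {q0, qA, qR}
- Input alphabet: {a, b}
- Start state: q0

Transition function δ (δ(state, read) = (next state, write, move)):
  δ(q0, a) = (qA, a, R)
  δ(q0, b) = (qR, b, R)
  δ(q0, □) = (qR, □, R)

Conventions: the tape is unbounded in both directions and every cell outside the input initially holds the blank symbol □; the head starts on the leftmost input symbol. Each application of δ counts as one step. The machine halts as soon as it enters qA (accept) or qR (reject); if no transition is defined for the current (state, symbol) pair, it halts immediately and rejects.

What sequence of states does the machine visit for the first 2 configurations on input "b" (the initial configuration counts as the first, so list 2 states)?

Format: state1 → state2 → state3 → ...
Step 0: [q0]b (head at position 0)
Step 1: δ(q0, b) = (qR, b, R)  ⊢  b[qR]□ (head at position 1)
Reading off the states of these 2 configurations: q0 → qR

Final answer: q0 → qR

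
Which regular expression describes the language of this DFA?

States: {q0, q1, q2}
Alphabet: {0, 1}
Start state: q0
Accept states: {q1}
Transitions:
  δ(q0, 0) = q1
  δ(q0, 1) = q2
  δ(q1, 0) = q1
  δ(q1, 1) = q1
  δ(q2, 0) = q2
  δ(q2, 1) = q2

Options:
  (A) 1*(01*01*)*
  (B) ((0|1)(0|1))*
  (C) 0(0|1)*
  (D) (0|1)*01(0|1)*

Testing sample strings against the DFA:
  '111' -> rejected
  '00000' -> accepted
  '01101' -> accepted
  '0100' -> accepted
Checking each option for a counterexample:
  (A) 1*(01*01*)*: ε is rejected by the DFA but matches the regex → eliminated
  (B) ((0|1)(0|1))*: ε is rejected by the DFA but matches the regex → eliminated
  (C) 0(0|1)*: agrees with the DFA on all strings of length ≤ 4
  (D) (0|1)*01(0|1)*: '0' is accepted by the DFA but does not match the regex → eliminated
Only (C) 0(0|1)* is consistent with the DFA.

Final answer: (C) 0(0|1)*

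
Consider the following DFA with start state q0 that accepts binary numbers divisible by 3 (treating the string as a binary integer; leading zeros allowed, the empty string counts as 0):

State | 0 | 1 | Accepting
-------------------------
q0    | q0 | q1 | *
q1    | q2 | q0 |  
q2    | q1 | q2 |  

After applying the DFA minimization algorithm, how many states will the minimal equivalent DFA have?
All 3 states are reachable from q0, so none can be removed as unreachable.
Table-filling: first mark every (accepting, non-accepting) pair as distinguishable (accepting: {q0}; non-accepting: {q1, q2}).
Round 1: (q1, q2) on '1' go to q0 and q2, already distinguishable → mark.
Every pair of states is distinguishable, so the DFA is already minimal.
Equivalence classes: {q0}, {q1}, {q2} → 3 states.

Final answer: 3 states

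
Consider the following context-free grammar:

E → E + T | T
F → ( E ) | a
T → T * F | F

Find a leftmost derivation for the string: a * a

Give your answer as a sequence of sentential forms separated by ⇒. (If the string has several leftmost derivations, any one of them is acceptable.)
Start with E.
Step 1: the leftmost non-terminal is E; apply E → T:  T
Step 2: the leftmost non-terminal is T; apply T → T * F:  T * F
Step 3: the leftmost non-terminal is T; apply T → F:  F * F
Step 4: the leftmost non-terminal is F; apply F → a:  a * F
Step 5: the leftmost non-terminal is F; apply F → a:  a * a

Final answer: E ⇒ T ⇒ T * F ⇒ F * F ⇒ a * F ⇒ a * a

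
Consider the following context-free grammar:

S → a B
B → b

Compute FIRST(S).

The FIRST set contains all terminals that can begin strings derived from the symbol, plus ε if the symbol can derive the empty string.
S has the single production S → a B, whose right-hand side begins with the terminal a. So FIRST(S) = {a}.

Final answer: {a}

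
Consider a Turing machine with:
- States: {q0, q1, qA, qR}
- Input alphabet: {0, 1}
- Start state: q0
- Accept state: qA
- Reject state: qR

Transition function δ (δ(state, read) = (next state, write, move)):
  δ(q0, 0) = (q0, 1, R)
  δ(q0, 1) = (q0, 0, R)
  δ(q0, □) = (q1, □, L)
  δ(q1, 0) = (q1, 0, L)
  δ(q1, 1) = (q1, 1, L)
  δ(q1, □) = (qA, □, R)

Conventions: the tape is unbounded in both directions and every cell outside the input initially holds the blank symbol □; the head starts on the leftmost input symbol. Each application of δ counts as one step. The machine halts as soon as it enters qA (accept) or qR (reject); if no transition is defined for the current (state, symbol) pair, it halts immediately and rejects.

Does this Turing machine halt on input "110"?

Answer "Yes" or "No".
Step 0: [q0]110 (head at position 0)
Step 1: δ(q0, 1) = (q0, 0, R)  ⊢  0[q0]10 (head at position 1)
Step 2: δ(q0, 1) = (q0, 0, R)  ⊢  00[q0]0 (head at position 2)
Step 3: δ(q0, 0) = (q0, 1, R)  ⊢  001[q0]□ (head at position 3)
Step 4: δ(q0, □) = (q1, □, L)  ⊢  00[q1]1□ (head at position 2)
Step 5: δ(q1, 1) = (q1, 1, L)  ⊢  0[q1]01□ (head at position 1)
Step 6: δ(q1, 0) = (q1, 0, L)  ⊢  [q1]001□ (head at position 0)
Step 7: δ(q1, 0) = (q1, 0, L)  ⊢  [q1]□001□ (head at position -1)
Step 8: δ(q1, □) = (qA, □, R)  ⊢  □[qA]001□ (head at position 0)
The machine is in qA, so it halts and accepts.
It halts after 8 steps.

Final answer: Yes - halts after 8 steps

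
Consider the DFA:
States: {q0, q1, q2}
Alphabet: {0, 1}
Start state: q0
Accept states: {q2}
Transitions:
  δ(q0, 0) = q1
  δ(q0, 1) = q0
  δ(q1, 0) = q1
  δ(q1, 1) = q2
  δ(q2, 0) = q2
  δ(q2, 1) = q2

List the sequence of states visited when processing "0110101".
Starting at q0
Read '0': q0 -> q1
Read '1': q1 -> q2
Read '1': q2 -> q2
Read '0': q2 -> q2
Read '1': q2 -> q2
Read '0': q2 -> q2
Read '1': q2 -> q2

Final answer: q0 -> q1 -> q2 -> q2 -> q2 -> q2 -> q2 -> q2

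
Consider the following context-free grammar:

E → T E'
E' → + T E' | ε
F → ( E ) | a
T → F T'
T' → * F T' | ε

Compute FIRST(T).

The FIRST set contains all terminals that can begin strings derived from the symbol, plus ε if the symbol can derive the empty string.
FIRST(F): F → ( E ) contributes '(' and F → a contributes 'a', so FIRST(F) = {(, a}. F is not nullable.
FIRST(T): T → F T' begins with F, and F is not nullable, so FIRST(T) = FIRST(F) = {(, a}.

Final answer: {(, a}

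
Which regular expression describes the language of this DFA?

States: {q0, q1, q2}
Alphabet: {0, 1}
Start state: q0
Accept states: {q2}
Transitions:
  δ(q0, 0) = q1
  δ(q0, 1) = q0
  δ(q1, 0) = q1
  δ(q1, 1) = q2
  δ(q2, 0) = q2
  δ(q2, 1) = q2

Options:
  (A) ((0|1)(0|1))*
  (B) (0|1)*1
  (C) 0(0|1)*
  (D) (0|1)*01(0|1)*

Testing sample strings against the DFA:
  '01110' -> accepted
  '001' -> accepted
  '1010' -> accepted
  '1101' -> accepted
Checking each option for a counterexample:
  (A) ((0|1)(0|1))*: ε is rejected by the DFA but matches the regex → eliminated
  (B) (0|1)*1: '1' is rejected by the DFA but matches the regex → eliminated
  (C) 0(0|1)*: '0' is rejected by the DFA but matches the regex → eliminated
  (D) (0|1)*01(0|1)*: agrees with the DFA on all strings of length ≤ 4
Only (D) (0|1)*01(0|1)* is consistent with the DFA.

Final answer: (D) (0|1)*01(0|1)*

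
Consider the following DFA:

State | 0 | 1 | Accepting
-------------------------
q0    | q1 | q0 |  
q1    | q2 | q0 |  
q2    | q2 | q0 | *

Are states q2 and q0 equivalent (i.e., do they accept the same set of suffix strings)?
Try the suffix ε (the empty string).
From q2: q2 — accepting.
From q0: q0 — not accepting.
The two states disagree on this suffix, so they are not equivalent.

Final answer: No. Distinguishing string: ε (the empty string) - accepted from q2 but not from q0.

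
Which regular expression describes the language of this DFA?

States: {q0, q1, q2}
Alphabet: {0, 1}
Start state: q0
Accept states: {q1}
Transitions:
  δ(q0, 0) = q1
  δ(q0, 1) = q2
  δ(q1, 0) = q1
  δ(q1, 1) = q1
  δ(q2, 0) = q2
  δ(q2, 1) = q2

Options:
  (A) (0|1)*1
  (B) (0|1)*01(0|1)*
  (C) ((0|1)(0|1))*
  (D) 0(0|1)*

Testing sample strings against the DFA:
  '10101' -> rejected
  '110' -> rejected
  '01' -> accepted
  '101' -> rejected
Checking each option for a counterexample:
  (A) (0|1)*1: '0' is accepted by the DFA but does not match the regex → eliminated
  (B) (0|1)*01(0|1)*: '0' is accepted by the DFA but does not match the regex → eliminated
  (C) ((0|1)(0|1))*: ε is rejected by the DFA but matches the regex → eliminated
  (D) 0(0|1)*: agrees with the DFA on all strings of length ≤ 4
Only (D) 0(0|1)* is consistent with the DFA.

Final answer: (D) 0(0|1)*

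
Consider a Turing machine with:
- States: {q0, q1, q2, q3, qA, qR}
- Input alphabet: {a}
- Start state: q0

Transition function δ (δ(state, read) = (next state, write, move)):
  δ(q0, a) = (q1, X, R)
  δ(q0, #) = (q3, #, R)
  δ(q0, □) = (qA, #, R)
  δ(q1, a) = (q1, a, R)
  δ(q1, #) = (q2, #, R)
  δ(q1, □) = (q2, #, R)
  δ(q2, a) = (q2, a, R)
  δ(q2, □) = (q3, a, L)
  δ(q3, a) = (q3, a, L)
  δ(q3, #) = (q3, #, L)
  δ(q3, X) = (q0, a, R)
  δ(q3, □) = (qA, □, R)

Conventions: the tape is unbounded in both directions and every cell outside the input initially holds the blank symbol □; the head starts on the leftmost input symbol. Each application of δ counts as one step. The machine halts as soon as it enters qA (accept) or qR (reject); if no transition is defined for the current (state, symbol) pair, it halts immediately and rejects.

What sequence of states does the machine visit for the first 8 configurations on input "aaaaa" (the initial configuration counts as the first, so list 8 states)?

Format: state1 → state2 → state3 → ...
Step 0: [q0]aaaaa (head at position 0)
Step 1: δ(q0, a) = (q1, X, R)  ⊢  X[q1]aaaa (head at position 1)
Step 2: δ(q1, a) = (q1, a, R)  ⊢  Xa[q1]aaa (head at position 2)
Step 3: δ(q1, a) = (q1, a, R)  ⊢  Xaa[q1]aa (head at position 3)
Step 4: δ(q1, a) = (q1, a, R)  ⊢  Xaaa[q1]a (head at position 4)
Step 5: δ(q1, a) = (q1, a, R)  ⊢  Xaaaa[q1]□ (head at position 5)
Step 6: δ(q1, □) = (q2, #, R)  ⊢  Xaaaa#[q2]□ (head at position 6)
Step 7: δ(q2, □) = (q3, a, L)  ⊢  Xaaaa[q3]#a (head at position 5)
Reading off the states of these 8 configurations: q0 → q1 → q1 → q1 → q1 → q1 → q2 → q3

Final answer: q0 → q1 → q1 → q1 → q1 → q1 → q2 → q3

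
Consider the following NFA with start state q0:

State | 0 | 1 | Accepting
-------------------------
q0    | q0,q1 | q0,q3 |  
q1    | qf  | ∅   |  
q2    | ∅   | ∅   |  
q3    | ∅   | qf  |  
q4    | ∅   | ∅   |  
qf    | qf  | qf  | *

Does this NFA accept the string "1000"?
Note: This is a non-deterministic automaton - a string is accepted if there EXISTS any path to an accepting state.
Track the set of states the NFA could be in: start {q0}
Read '1': {q0} → {q0, q3}
Read '0': {q0, q3} → {q0, q1}
Read '0': {q0, q1} → {q0, q1, qf}
Read '0': {q0, q1, qf} → {q0, q1, qf}
Final set {q0, q1, qf} contains accepting state(s) {qf} → accepted.

Final answer: Yes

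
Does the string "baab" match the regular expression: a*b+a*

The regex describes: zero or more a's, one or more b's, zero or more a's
No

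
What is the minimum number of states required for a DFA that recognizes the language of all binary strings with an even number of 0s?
Language: binary strings with an even number of 0s
Lower bound (Myhill–Nerode): the prefixes ε, 0 are pairwise distinguishable:
  ε vs 0: suffix ε distinguishes them (ε has zero 0s (accepted), 0 has one 0 (rejected))
So any DFA needs at least 2 states.
Upper bound: a DFA with 2 states exists (one state per class above).
Minimum states: 2

Final answer: 2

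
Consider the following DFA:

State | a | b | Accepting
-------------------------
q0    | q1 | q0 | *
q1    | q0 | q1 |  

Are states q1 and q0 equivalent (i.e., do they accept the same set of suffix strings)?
Try the suffix ε (the empty string).
From q1: q1 — not accepting.
From q0: q0 — accepting.
The two states disagree on this suffix, so they are not equivalent.

Final answer: No. Distinguishing string: ε (the empty string) - accepted from q0 but not from q1.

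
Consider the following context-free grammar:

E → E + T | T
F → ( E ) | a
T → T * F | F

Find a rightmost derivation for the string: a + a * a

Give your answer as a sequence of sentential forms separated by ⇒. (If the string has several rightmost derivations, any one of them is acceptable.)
Start with E.
Step 1: the rightmost non-terminal is E; apply E → E + T:  E + T
Step 2: the rightmost non-terminal is T; apply T → T * F:  E + T * F
Step 3: the rightmost non-terminal is F; apply F → a:  E + T * a
Step 4: the rightmost non-terminal is T; apply T → F:  E + F * a
Step 5: the rightmost non-terminal is F; apply F → a:  E + a * a
Step 6: the rightmost non-terminal is E; apply E → T:  T + a * a
Step 7: the rightmost non-terminal is T; apply T → F:  F + a * a
Step 8: the rightmost non-terminal is F; apply F → a:  a + a * a

Final answer: E ⇒ E + T ⇒ E + T * F ⇒ E + T * a ⇒ E + F * a ⇒ E + a * a ⇒ T + a * a ⇒ F + a * a ⇒ a + a * a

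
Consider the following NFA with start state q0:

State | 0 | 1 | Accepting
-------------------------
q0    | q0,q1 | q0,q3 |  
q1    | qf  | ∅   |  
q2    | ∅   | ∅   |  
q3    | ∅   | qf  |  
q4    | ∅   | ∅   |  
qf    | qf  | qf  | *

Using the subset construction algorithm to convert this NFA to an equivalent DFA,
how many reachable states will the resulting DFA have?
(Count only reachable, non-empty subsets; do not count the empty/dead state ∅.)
Start subset: {q0}
{q0}: on 0 → {q0, q1}, on 1 → {q0, q3}
{q0, q1}: on 0 → {q0, q1, qf}, on 1 → {q0, q3}
{q0, q3}: on 0 → {q0, q1}, on 1 → {q0, q3, qf}
{q0, q1, qf}: on 0 → {q0, q1, qf}, on 1 → {q0, q3, qf}
{q0, q3, qf}: on 0 → {q0, q1, qf}, on 1 → {q0, q3, qf}
Reachable non-empty subsets: {q0}, {q0, q1}, {q0, q3}, {q0, q1, qf}, {q0, q3, qf} — 5 in total.

Final answer: 5 states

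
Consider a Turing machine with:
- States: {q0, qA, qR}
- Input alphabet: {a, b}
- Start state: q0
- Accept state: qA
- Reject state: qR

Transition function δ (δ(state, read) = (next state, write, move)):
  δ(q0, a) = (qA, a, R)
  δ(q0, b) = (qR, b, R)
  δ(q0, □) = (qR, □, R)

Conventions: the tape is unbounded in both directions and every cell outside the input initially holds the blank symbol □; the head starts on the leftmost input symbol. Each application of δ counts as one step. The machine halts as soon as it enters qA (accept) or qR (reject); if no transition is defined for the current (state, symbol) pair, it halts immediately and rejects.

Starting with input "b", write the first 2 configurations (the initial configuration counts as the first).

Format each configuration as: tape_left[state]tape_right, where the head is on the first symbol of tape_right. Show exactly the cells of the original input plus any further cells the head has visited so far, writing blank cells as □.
Step 0: [q0]b (head at position 0)
Step 1: δ(q0, b) = (qR, b, R)  ⊢  b[qR]□ (head at position 1)

Final answer: [q0]b ⊢ b[qR]□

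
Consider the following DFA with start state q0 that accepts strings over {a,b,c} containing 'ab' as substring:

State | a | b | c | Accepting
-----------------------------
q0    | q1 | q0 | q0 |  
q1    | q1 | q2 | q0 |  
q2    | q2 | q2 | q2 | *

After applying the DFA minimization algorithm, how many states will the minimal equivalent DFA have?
All 3 states are reachable from q0, so none can be removed as unreachable.
Table-filling: first mark every (accepting, non-accepting) pair as distinguishable (accepting: {q2}; non-accepting: {q0, q1}).
Round 1: (q0, q1) on 'b' go to q0 and q2, already distinguishable → mark.
Every pair of states is distinguishable, so the DFA is already minimal.
Equivalence classes: {q0}, {q1}, {q2} → 3 states.

Final answer: 3 states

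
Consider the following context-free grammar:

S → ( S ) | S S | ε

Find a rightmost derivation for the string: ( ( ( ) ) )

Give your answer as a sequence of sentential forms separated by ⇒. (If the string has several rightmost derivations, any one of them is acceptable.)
Start with S.
Step 1: the rightmost non-terminal is S; apply S → ( S ):  ( S )
Step 2: the rightmost non-terminal is S; apply S → ( S ):  ( ( S ) )
Step 3: the rightmost non-terminal is S; apply S → ( S ):  ( ( ( S ) ) )
Step 4: the rightmost non-terminal is S; apply S → ε:  ( ( ( ) ) )

Final answer: S ⇒ ( S ) ⇒ ( ( S ) ) ⇒ ( ( ( S ) ) ) ⇒ ( ( ( ) ) )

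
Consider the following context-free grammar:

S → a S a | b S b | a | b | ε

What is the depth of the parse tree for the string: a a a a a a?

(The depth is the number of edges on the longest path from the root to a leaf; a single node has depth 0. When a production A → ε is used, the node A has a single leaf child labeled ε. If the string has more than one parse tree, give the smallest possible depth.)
The string has even length 6, so its (unique) parse tree peels off matching outer symbols: S → a S a, S → a S a, S → a S a, and finally S → ε for the empty middle.
The S nodes are at depths 0..3; the ε leaf under the innermost S is at depth 4 (terminal leaves are at depths 1..3).
Depth = 4.

Final answer: 4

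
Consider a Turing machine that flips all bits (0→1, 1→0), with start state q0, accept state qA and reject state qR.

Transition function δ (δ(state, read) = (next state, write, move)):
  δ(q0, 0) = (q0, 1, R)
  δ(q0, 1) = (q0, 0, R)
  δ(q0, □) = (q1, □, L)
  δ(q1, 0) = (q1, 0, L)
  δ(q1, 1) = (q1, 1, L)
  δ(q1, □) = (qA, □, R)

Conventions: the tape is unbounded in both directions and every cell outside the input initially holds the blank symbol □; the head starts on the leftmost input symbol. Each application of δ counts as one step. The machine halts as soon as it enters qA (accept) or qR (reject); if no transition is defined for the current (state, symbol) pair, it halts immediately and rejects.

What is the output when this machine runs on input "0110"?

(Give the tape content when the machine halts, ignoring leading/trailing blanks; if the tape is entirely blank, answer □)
Step 0: [q0]0110 (head at position 0)
Step 1: δ(q0, 0) = (q0, 1, R)  ⊢  1[q0]110 (head at position 1)
Step 2: δ(q0, 1) = (q0, 0, R)  ⊢  10[q0]10 (head at position 2)
Step 3: δ(q0, 1) = (q0, 0, R)  ⊢  100[q0]0 (head at position 3)
Step 4: δ(q0, 0) = (q0, 1, R)  ⊢  1001[q0]□ (head at position 4)
Step 5: δ(q0, □) = (q1, □, L)  ⊢  100[q1]1□ (head at position 3)
Step 6: δ(q1, 1) = (q1, 1, L)  ⊢  10[q1]01□ (head at position 2)
Step 7: δ(q1, 0) = (q1, 0, L)  ⊢  1[q1]001□ (head at position 1)
Step 8: δ(q1, 0) = (q1, 0, L)  ⊢  [q1]1001□ (head at position 0)
Step 9: δ(q1, 1) = (q1, 1, L)  ⊢  [q1]□1001□ (head at position -1)
Step 10: δ(q1, □) = (qA, □, R)  ⊢  □[qA]1001□ (head at position 0)
The machine is in qA, so it halts and accepts.
Tape content when halted (ignoring surrounding blanks): 1001

Final answer: Output: 1001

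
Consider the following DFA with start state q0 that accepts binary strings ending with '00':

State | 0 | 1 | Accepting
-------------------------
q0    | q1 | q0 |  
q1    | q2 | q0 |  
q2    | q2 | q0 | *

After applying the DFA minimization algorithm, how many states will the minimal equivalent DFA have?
All 3 states are reachable from q0, so none can be removed as unreachable.
Table-filling: first mark every (accepting, non-accepting) pair as distinguishable (accepting: {q2}; non-accepting: {q0, q1}).
Round 1: (q0, q1) on '0' go to q1 and q2, already distinguishable → mark.
Every pair of states is distinguishable, so the DFA is already minimal.
Equivalence classes: {q0}, {q1}, {q2} → 3 states.

Final answer: 3 states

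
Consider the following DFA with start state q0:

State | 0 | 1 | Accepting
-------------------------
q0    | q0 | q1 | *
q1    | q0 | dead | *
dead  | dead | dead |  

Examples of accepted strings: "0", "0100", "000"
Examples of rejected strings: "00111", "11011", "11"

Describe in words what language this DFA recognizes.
binary strings with no two consecutive 1s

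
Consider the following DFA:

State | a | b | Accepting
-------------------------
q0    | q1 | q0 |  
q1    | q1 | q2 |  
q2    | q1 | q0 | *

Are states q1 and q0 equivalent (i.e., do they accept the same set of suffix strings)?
Try the suffix "b".
From q1: q1 → q2 — accepting.
From q0: q0 → q0 — not accepting.
The two states disagree on this suffix, so they are not equivalent.

Final answer: No. Distinguishing string: "b" - accepted from q1 but not from q0.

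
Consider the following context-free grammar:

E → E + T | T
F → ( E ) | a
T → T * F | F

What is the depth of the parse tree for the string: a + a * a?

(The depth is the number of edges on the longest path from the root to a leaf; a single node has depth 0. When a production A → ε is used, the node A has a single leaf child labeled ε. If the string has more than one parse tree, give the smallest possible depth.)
The grammar is unambiguous; the parse tree of a + a * a is:
E → E + T at the root (depth 0).
  Left E (depth 1) → T (2) → F (3) → a (4).
  Right T (depth 1) → T * F; that T (2) → F (3) → a (4); F (2) → a (3).
The longest root-to-leaf paths have 4 edges.
Depth = 4.

Final answer: 4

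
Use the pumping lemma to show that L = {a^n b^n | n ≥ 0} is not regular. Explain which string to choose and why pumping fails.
Language: L = {a^n b^n | n ≥ 0} (equal numbers of a's followed by b's)
Step 1: Assume for contradiction that L is regular, with pumping length p.
Step 2: Choose s = a^p b^p. Then s ∈ L (it has p a's followed by p b's) and |s| ≥ p.
Step 3: Consider any decomposition s = xyz with |xy| ≤ p and |y| > 0. Since |xy| ≤ p and the first p symbols of s are all a's, y = a^k for some k with 1 ≤ k ≤ p.
Step 4: Pumping up (i = 2): xy²z = a^(p+k) b^p, which has more a's than b's, so xy²z ∉ L.
This contradicts the pumping lemma, so L is not regular.

Final answer: Choose s = a^p b^p. Since |xy| ≤ p, y = a^k with k ≥ 1. Then xy²z = a^(p+k) b^p ∉ L.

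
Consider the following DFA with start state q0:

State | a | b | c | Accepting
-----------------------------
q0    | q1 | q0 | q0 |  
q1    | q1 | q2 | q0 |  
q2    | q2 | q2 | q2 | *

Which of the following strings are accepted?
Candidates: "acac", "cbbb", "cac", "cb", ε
"acac": q0 → q1 → q0 → q1 → q0; q0 is not accepting → rejected
"cbbb": q0 → q0 → q0 → q0 → q0; q0 is not accepting → rejected
"cac": q0 → q0 → q1 → q0; q0 is not accepting → rejected
"cb": q0 → q0 → q0; q0 is not accepting → rejected
ε: q0; q0 is not accepting → rejected

Final answer: None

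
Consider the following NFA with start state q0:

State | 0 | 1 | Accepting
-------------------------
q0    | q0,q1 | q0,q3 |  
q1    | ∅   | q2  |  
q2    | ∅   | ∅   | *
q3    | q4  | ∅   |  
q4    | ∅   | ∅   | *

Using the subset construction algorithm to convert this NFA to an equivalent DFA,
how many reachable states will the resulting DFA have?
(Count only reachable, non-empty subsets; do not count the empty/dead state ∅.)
Start subset: {q0}
{q0}: on 0 → {q0, q1}, on 1 → {q0, q3}
{q0, q1}: on 0 → {q0, q1}, on 1 → {q0, q2, q3}
{q0, q3}: on 0 → {q0, q1, q4}, on 1 → {q0, q3}
{q0, q2, q3}: on 0 → {q0, q1, q4}, on 1 → {q0, q3}
{q0, q1, q4}: on 0 → {q0, q1}, on 1 → {q0, q2, q3}
Reachable non-empty subsets: {q0}, {q0, q1}, {q0, q3}, {q0, q2, q3}, {q0, q1, q4} — 5 in total.

Final answer: 5 states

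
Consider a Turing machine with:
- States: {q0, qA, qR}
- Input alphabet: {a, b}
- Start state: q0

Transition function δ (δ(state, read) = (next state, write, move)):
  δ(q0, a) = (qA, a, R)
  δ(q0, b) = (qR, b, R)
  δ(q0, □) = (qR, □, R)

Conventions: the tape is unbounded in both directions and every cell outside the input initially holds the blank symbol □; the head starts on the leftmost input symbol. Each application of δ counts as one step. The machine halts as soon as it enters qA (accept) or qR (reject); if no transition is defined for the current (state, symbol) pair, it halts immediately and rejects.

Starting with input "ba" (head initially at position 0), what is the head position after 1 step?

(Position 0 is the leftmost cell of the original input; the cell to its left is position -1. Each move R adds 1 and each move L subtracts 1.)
Step 0: [q0]ba (head at position 0)
Step 1: δ(q0, b) = (qR, b, R)  ⊢  b[qR]a (head at position 1)
Head position after 1 step: 1

Final answer: Position 1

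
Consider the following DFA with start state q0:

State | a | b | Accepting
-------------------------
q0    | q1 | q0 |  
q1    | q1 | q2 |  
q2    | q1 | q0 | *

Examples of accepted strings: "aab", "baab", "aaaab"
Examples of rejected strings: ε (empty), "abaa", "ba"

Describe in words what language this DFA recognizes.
strings over {a,b} ending with 'ab'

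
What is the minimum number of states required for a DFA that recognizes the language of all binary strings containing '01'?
Language: binary strings containing '01'
Lower bound (Myhill–Nerode): the prefixes ε, 0, 01 are pairwise distinguishable:
  ε vs 01: suffix ε distinguishes them (ε is rejected, 01 is accepted)
  0 vs 01: suffix ε distinguishes them (0 is rejected, 01 is accepted)
  ε vs 0: suffix 1 distinguishes them (ε·1 = 1 is rejected, 0·1 = 01 is accepted)
So any DFA needs at least 3 states.
Upper bound: a DFA with 3 states exists (one state per class above: 'no progress', 'last symbol 0', and 'seen 01' (accepting sink)).
Minimum states: 3

Final answer: 3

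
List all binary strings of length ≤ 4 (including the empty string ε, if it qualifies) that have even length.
Checking every binary string of length 0 to 4:
  Length 0: accepted: ε | rejected: (none)
  Length 1: accepted: (none) | rejected: 0, 1
  Length 2: accepted: 00, 01, 10, 11 | rejected: (none)
  Length 3: accepted: (none) | rejected: 000, 001, 010, 011, 100, 101, 110, 111
  Length 4: accepted: 0000, 0001, 0010, 0011, 0100, 0101, 0110, 0111, 1000, 1001, 1010, 1011, 1100, 1101, 1110, 1111 | rejected: (none)
Total: 21 string(s).

Final answer: ε, 00, 01, 10, 11, 0000, 0001, 0010, 0011, 0100, 0101, 0110, 0111, 1000, 1001, 1010, 1011, 1100, 1101, 1110, 1111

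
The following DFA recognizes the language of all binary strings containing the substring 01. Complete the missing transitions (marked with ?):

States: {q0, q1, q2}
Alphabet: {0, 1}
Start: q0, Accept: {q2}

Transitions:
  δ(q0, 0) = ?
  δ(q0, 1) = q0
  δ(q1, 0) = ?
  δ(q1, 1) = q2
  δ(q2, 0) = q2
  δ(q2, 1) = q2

What each state remembers (consistent with the given transitions and accept states):
  q0: 01 not seen yet and the last symbol was not 0
  q1: 01 not seen yet and the last symbol was 0
  q2: the substring 01 has already been seen
Filling in the missing entries:
  δ(q0, 0): in q0 (01 not seen yet and the last symbol was not 0), after reading 0 we have: 01 not seen yet and the last symbol was 0 → q1
  δ(q1, 0): in q1 (01 not seen yet and the last symbol was 0), after reading 0 we have: 01 not seen yet and the last symbol was 0 → q1

Final answer: δ(q0, 0) = q1; δ(q1, 0) = q1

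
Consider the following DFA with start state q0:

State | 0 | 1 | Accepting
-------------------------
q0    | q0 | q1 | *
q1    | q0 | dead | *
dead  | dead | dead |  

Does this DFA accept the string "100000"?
Start in q0.
Read '1': q0 → q1
Read '0': q1 → q0
Read '0': q0 → q0
Read '0': q0 → q0
Read '0': q0 → q0
Read '0': q0 → q0
Final state q0 is accepting, so the string is accepted.

Final answer: Yes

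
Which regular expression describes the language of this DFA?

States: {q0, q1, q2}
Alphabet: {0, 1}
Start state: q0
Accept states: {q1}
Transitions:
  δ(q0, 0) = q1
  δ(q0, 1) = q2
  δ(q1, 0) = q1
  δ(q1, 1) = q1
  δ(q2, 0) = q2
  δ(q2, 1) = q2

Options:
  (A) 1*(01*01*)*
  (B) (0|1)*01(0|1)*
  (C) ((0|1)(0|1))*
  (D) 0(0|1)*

Testing sample strings against the DFA:
  '1000' -> rejected
  '11001' -> rejected
  '11011' -> rejected
  '1001' -> rejected
Checking each option for a counterexample:
  (A) 1*(01*01*)*: ε is rejected by the DFA but matches the regex → eliminated
  (B) (0|1)*01(0|1)*: '0' is accepted by the DFA but does not match the regex → eliminated
  (C) ((0|1)(0|1))*: ε is rejected by the DFA but matches the regex → eliminated
  (D) 0(0|1)*: agrees with the DFA on all strings of length ≤ 4
Only (D) 0(0|1)* is consistent with the DFA.

Final answer: (D) 0(0|1)*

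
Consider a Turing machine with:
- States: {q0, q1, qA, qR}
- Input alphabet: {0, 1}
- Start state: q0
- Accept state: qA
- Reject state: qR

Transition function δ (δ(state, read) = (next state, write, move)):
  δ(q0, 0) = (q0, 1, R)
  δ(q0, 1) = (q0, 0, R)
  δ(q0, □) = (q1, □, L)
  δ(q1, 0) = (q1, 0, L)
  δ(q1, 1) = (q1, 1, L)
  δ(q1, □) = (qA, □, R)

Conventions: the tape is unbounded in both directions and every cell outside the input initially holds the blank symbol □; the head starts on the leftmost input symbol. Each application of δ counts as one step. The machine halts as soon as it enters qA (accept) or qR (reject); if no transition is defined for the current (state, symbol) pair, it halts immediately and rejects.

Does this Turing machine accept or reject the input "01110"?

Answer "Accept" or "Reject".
Step 0: [q0]01110 (head at position 0)
Step 1: δ(q0, 0) = (q0, 1, R)  ⊢  1[q0]1110 (head at position 1)
Step 2: δ(q0, 1) = (q0, 0, R)  ⊢  10[q0]110 (head at position 2)
Step 3: δ(q0, 1) = (q0, 0, R)  ⊢  100[q0]10 (head at position 3)
Step 4: δ(q0, 1) = (q0, 0, R)  ⊢  1000[q0]0 (head at position 4)
Step 5: δ(q0, 0) = (q0, 1, R)  ⊢  10001[q0]□ (head at position 5)
Step 6: δ(q0, □) = (q1, □, L)  ⊢  1000[q1]1□ (head at position 4)
Step 7: δ(q1, 1) = (q1, 1, L)  ⊢  100[q1]01□ (head at position 3)
Step 8: δ(q1, 0) = (q1, 0, L)  ⊢  10[q1]001□ (head at position 2)
Step 9: δ(q1, 0) = (q1, 0, L)  ⊢  1[q1]0001□ (head at position 1)
Step 10: δ(q1, 0) = (q1, 0, L)  ⊢  [q1]10001□ (head at position 0)
Step 11: δ(q1, 1) = (q1, 1, L)  ⊢  [q1]□10001□ (head at position -1)
Step 12: δ(q1, □) = (qA, □, R)  ⊢  □[qA]10001□ (head at position 0)
The machine is in qA, so it halts and accepts.

Final answer: Accept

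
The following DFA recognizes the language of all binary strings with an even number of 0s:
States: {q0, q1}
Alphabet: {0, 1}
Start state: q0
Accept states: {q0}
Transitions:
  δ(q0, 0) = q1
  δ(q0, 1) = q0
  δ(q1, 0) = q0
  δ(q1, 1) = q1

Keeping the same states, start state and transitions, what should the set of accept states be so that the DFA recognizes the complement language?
The DFA is complete (every state has a transition on every symbol), so the complement
is recognized by the same DFA with accepting and non-accepting states swapped.
Original accept states: {q0}
Complement accept states = All states - Original accept states
= {q0, q1} - {q0}
= {q1}
Complement language: strings with an ODD number of 0s

Final answer: {q1}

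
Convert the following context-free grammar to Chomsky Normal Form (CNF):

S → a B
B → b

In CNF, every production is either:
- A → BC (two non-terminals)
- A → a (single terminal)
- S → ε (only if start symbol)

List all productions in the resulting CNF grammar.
The grammar has no ε-productions or unit productions to eliminate.
S → a B has terminal a in a right-hand side of length ≥ 2: introduce T_a → a and use T_a in place of a.
B → b is already in CNF (single terminal) – keep it.
S → a B becomes S → T_a B.
Resulting CNF grammar (3 productions): T_a → a; B → b; S → T_a B

Final answer: T_a → a; B → b; S → T_a B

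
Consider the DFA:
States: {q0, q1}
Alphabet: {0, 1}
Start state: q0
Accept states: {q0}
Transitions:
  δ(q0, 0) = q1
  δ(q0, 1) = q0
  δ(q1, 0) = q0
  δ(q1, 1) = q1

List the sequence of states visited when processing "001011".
Starting at q0
Read '0': q0 -> q1
Read '0': q1 -> q0
Read '1': q0 -> q0
Read '0': q0 -> q1
Read '1': q1 -> q1
Read '1': q1 -> q1

Final answer: q0 -> q1 -> q0 -> q0 -> q1 -> q1 -> q1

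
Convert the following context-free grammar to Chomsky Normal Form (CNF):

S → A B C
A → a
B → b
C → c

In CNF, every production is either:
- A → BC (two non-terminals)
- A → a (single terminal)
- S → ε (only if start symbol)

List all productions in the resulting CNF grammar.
The grammar has no ε-productions or unit productions to eliminate.
A → a is already in CNF (single terminal) – keep it.
B → b is already in CNF (single terminal) – keep it.
C → c is already in CNF (single terminal) – keep it.
S → A B C has 3 symbols on the right: break it into binary productions S → A X0, X0 → B C.
Resulting CNF grammar (5 productions): A → a; B → b; C → c; S → A X0; X0 → B C

Final answer: A → a; B → b; C → c; S → A X0; X0 → B C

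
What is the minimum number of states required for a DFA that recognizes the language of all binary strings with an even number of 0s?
Language: binary strings with an even number of 0s
Lower bound (Myhill–Nerode): the prefixes ε, 0 are pairwise distinguishable:
  ε vs 0: suffix ε distinguishes them (ε has zero 0s (accepted), 0 has one 0 (rejected))
So any DFA needs at least 2 states.
Upper bound: a DFA with 2 states exists (one state per class above).
Minimum states: 2

Final answer: 2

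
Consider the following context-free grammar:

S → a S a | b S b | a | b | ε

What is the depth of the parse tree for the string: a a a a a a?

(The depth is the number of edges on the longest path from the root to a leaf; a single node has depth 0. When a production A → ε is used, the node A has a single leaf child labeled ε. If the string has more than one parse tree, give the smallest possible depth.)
The string has even length 6, so its (unique) parse tree peels off matching outer symbols: S → a S a, S → a S a, S → a S a, and finally S → ε for the empty middle.
The S nodes are at depths 0..3; the ε leaf under the innermost S is at depth 4 (terminal leaves are at depths 1..3).
Depth = 4.

Final answer: 4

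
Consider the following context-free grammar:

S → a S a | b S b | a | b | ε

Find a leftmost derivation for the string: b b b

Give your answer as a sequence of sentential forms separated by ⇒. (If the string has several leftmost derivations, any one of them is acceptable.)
Start with S.
Step 1: the leftmost non-terminal is S; apply S → b S b:  b S b
Step 2: the leftmost non-terminal is S; apply S → b:  b b b

Final answer: S ⇒ b S b ⇒ b b b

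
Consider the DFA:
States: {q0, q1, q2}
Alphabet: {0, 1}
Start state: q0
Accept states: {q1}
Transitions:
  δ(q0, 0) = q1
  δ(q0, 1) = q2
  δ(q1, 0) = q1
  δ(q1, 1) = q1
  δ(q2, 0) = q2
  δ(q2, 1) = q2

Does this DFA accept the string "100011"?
Processing string "100011":
  q0 --1--> q2
  q2 --0--> q2
  q2 --0--> q2
  q2 --0--> q2
  q2 --1--> q2
  q2 --1--> q2
Final state: q2
Accept states: {q1}
q2 is not an accept state, so the string is rejected.

Final answer: No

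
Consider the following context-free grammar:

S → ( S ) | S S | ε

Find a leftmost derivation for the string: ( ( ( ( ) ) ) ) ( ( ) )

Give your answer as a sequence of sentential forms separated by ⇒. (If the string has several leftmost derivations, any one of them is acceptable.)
Start with S.
Step 1: the leftmost non-terminal is S; apply S → S S:  S S
Step 2: the leftmost non-terminal is S; apply S → ( S ):  ( S ) S
Step 3: the leftmost non-terminal is S; apply S → ( S ):  ( ( S ) ) S
Step 4: the leftmost non-terminal is S; apply S → ( S ):  ( ( ( S ) ) ) S
Step 5: the leftmost non-terminal is S; apply S → ( S ):  ( ( ( ( S ) ) ) ) S
Step 6: the leftmost non-terminal is S; apply S → ε:  ( ( ( ( ) ) ) ) S
Step 7: the leftmost non-terminal is S; apply S → ( S ):  ( ( ( ( ) ) ) ) ( S )
Step 8: the leftmost non-terminal is S; apply S → ( S ):  ( ( ( ( ) ) ) ) ( ( S ) )
Step 9: the leftmost non-terminal is S; apply S → ε:  ( ( ( ( ) ) ) ) ( ( ) )

Final answer: S ⇒ S S ⇒ ( S ) S ⇒ ( ( S ) ) S ⇒ ( ( ( S ) ) ) S ⇒ ( ( ( ( S ) ) ) ) S ⇒ ( ( ( ( ) ) ) ) S ⇒ ( ( ( ( ) ) ) ) ( S ) ⇒ ( ( ( ( ) ) ) ) ( ( S ) ) ⇒ ( ( ( ( ) ) ) ) ( ( ) )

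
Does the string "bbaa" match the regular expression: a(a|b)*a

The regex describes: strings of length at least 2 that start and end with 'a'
No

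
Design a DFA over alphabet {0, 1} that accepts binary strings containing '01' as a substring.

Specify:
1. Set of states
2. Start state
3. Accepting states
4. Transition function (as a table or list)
One valid DFA (any DFA recognizing the same language is acceptable):
States: {q0, q1, q2}
Start: q0
Accepting: {q2}
Transitions (accepting states marked with *):
State | 0 | 1 | Accepting
-------------------------
q0    | q1 | q0 |  
q1    | q1 | q2 |  
q2    | q2 | q2 | *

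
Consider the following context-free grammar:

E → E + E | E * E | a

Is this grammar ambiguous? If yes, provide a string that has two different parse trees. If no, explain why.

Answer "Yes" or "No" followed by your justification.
Two different leftmost derivations of a + a * a:
  (1) E ⇒ E + E ⇒ a + E ⇒ a + E * E ⇒ a + a * E ⇒ a + a * a   (tree groups a + (a * a))
  (2) E ⇒ E * E ⇒ E + E * E ⇒ a + E * E ⇒ a + a * E ⇒ a + a * a   (tree groups (a + a) * a)
Two distinct leftmost derivations = two distinct parse trees, so the grammar is ambiguous.

Final answer: Yes - the string 'a + a * a' has two distinct leftmost derivations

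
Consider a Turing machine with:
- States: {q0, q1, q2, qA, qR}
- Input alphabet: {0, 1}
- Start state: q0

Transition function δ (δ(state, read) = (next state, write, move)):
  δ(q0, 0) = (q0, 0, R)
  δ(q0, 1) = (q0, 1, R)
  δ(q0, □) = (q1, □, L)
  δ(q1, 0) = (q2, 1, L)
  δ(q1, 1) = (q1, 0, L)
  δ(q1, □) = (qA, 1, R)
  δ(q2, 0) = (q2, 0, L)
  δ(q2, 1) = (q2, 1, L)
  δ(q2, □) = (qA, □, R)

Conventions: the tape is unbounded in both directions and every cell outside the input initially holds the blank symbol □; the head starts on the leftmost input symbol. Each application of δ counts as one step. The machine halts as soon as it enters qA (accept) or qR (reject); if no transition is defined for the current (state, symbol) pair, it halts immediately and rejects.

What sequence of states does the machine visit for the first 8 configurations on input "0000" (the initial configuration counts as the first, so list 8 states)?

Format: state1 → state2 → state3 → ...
Step 0: [q0]0000 (head at position 0)
Step 1: δ(q0, 0) = (q0, 0, R)  ⊢  0[q0]000 (head at position 1)
Step 2: δ(q0, 0) = (q0, 0, R)  ⊢  00[q0]00 (head at position 2)
Step 3: δ(q0, 0) = (q0, 0, R)  ⊢  000[q0]0 (head at position 3)
Step 4: δ(q0, 0) = (q0, 0, R)  ⊢  0000[q0]□ (head at position 4)
Step 5: δ(q0, □) = (q1, □, L)  ⊢  000[q1]0□ (head at position 3)
Step 6: δ(q1, 0) = (q2, 1, L)  ⊢  00[q2]01□ (head at position 2)
Step 7: δ(q2, 0) = (q2, 0, L)  ⊢  0[q2]001□ (head at position 1)
Reading off the states of these 8 configurations: q0 → q0 → q0 → q0 → q0 → q1 → q2 → q2

Final answer: q0 → q0 → q0 → q0 → q0 → q1 → q2 → q2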